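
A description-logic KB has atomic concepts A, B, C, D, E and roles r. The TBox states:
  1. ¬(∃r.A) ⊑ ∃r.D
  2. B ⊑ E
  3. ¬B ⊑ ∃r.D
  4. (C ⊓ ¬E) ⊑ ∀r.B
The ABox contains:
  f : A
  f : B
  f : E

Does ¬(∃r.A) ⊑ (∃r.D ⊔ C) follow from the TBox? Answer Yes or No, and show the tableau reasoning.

Yes

1. ¬(∃r.A) ⊑ (∃r.D ⊔ C)  ⇔  (∀r.¬A ⊓ (∀r.¬D ⊓ ¬C)) unsat w.r.t. T
   all branches close; clash {D, ¬D} at an ∃-successor
2. Hence ¬(∃r.A) ⊑ (∃r.D ⊔ C): entailed.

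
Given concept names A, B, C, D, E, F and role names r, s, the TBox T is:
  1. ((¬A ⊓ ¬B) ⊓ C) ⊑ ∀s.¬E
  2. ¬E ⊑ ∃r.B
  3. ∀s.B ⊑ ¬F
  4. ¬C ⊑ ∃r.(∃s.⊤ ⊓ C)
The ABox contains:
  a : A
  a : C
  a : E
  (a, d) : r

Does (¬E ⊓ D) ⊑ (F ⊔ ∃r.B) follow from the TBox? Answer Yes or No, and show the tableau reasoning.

1. (¬E ⊓ D) ⊑ (F ⊔ ∃r.B)  ⇔  ((¬E ⊓ D) ⊓ (¬F ⊓ ∀r.¬B)) unsat w.r.t. T
   all branches close; clash {B, ¬B} at an ∃-successor
2. Hence (¬E ⊓ D) ⊑ (F ⊔ ∃r.B): entailed.

Yes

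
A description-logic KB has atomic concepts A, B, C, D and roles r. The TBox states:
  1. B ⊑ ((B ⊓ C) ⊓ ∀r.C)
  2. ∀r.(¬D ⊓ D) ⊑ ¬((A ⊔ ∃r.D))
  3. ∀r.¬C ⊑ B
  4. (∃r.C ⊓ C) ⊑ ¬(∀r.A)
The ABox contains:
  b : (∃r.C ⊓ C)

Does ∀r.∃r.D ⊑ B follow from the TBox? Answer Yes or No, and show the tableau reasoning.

No

1. ∀r.∃r.D ⊑ B  ⇔  (∀r.∃r.D ⊓ ¬B) unsat w.r.t. T
   open: L(x₀) ⊇ {¬B, ¬C, ∀r.∃r.D, ∃r.(D ⊔ ¬D), ∃r.C} (+ ∃-successors)
2. Hence ∀r.∃r.D ⊑ B: not entailed.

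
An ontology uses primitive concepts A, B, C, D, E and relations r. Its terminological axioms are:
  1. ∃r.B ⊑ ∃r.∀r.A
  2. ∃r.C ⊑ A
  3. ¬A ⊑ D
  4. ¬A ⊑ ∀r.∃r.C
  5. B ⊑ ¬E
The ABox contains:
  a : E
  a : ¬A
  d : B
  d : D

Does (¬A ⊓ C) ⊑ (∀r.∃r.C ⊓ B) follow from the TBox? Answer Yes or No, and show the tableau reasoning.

No

1. (¬A ⊓ C) ⊑ (∀r.∃r.C ⊓ B)  ⇔  ((¬A ⊓ C) ⊓ (∃r.∀r.¬C ⊔ ¬B)) unsat w.r.t. T
   apply at x₀: ¬A⊑D; ¬A⊑∀r.∃r.C
   open: L(x₀) ⊇ {C, D, ¬A, ¬B, ∀r.¬B, …}
2. Hence (¬A ⊓ C) ⊑ (∀r.∃r.C ⊓ B): not entailed.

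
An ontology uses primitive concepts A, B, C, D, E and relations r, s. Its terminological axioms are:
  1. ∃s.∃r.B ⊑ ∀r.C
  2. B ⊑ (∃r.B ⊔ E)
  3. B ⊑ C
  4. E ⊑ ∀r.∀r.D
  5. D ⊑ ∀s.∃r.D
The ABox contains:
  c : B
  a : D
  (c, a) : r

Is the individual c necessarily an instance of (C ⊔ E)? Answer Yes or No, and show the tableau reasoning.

Yes

1. c : (C ⊔ E)?  L(c) = {B} ∪ {(¬C ⊓ ¬E)}
   clash {C, ¬C} at c — c ∈ (C ⊔ E)
2. Hence c : (C ⊔ E): entailed.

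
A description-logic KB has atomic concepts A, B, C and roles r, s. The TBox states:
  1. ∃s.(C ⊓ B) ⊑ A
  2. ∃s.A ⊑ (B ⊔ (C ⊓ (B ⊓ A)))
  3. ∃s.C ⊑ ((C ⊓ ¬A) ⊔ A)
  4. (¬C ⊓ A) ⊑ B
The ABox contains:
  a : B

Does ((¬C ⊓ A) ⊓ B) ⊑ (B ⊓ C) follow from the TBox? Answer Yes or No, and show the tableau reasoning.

1. ((¬C ⊓ A) ⊓ B) ⊑ (B ⊓ C)  ⇔  (((¬C ⊓ A) ⊓ B) ⊓ (¬B ⊔ ¬C)) unsat w.r.t. T
   open: L(x₀) ⊇ {A, B, ¬C, ∀s.¬A, ∀s.¬C}
2. Hence ((¬C ⊓ A) ⊓ B) ⊑ (B ⊓ C): not entailed.

No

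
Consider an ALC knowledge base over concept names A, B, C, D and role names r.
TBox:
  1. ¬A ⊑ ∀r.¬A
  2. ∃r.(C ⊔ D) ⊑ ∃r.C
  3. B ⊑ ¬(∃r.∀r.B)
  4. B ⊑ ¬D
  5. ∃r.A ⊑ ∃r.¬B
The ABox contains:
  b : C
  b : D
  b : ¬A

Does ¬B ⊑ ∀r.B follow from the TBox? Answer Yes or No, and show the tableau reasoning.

1. ¬B ⊑ ∀r.B  ⇔  (¬B ⊓ ∃r.¬B) unsat w.r.t. T
   open: L(x₀) ⊇ {A, ¬B, ∀r.(¬C ⊓ ¬D), ∃r.¬B} (+ ∃-successors)
2. Hence ¬B ⊑ ∀r.B: not entailed.

No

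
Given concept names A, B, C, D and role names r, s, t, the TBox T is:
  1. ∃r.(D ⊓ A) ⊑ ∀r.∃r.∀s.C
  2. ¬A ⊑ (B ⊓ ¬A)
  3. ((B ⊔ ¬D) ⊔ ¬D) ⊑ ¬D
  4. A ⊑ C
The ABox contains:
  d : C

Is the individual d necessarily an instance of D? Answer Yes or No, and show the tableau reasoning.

1. d : D?  L(d) = {C} ∪ {¬D}
   open: L(d) ⊇ {A, C, ¬D, ∀r.(¬D ⊔ ¬A)} — d ∉ D possible
2. Hence d : D: not entailed.

No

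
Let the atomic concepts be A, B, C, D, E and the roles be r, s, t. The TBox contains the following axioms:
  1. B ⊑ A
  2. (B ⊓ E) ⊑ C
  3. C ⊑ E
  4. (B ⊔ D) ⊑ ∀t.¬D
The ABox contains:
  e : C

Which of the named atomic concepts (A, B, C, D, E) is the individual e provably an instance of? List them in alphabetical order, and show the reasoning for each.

1. e : A?  L(e) = {C} ∪ {¬A}
   apply at e: C⊑E
   open: L(e) ⊇ {C, E, ¬A, ¬B, ¬D} — e ∉ A possible
2. e : B?  L(e) = {C} ∪ {¬B}
   apply at e: C⊑E
   open: L(e) ⊇ {C, E, ¬B, ¬D} — e ∉ B possible
3. e : C?  L(e) = {C} ∪ {¬C}
   clash {C, ¬C} at e — e ∈ C
4. e : D?  L(e) = {C} ∪ {¬D}
   apply at e: C⊑E
   open: L(e) ⊇ {C, E, ¬B, ¬D} — e ∉ D possible
5. e : E?  L(e) = {C} ∪ {¬E}
   clash {E, ¬E} at e — e ∈ E
6. Entailed for e: {C, E}

{C, E}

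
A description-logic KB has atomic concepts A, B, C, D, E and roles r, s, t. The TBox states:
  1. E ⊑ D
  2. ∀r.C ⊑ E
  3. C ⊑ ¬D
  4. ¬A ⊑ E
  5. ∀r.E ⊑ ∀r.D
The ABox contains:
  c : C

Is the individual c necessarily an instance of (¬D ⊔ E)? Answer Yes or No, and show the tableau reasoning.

Yes

1. c : (¬D ⊔ E)?  L(c) = {C} ∪ {(D ⊓ ¬E)}
   clash {E, ¬E} at c — c ∈ (¬D ⊔ E)
2. Hence c : (¬D ⊔ E): entailed.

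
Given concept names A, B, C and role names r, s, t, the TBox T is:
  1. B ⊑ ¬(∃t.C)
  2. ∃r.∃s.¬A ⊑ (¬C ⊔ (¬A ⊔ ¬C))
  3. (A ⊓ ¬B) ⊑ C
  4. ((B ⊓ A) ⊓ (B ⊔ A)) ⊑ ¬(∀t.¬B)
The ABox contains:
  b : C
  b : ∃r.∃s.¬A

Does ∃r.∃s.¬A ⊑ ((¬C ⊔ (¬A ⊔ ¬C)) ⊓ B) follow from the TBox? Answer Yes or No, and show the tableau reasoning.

1. ∃r.∃s.¬A ⊑ ((¬C ⊔ (¬A ⊔ ¬C)) ⊓ B)  ⇔  (∃r.∃s.¬A ⊓ ((C ⊓ (A ⊓ C)) ⊔ ¬B)) unsat w.r.t. T
   apply at x₀: ∃r.∃s.¬A⊑(¬C ⊔ (¬A ⊔ ¬C))
   open: L(x₀) ⊇ {¬A, ¬B, ¬C, ∃r.∃s.¬A} (+ ∃-successors)
2. Hence ∃r.∃s.¬A ⊑ ((¬C ⊔ (¬A ⊔ ¬C)) ⊓ B): not entailed.

No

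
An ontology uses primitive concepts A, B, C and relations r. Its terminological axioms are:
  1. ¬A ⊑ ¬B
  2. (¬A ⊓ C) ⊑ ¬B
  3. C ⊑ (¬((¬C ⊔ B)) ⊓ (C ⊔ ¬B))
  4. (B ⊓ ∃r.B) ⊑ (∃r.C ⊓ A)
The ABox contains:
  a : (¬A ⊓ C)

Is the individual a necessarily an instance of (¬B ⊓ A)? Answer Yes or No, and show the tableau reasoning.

1. a : (¬B ⊓ A)?  L(a) = {(¬A ⊓ C)} ∪ {(B ⊔ ¬A)}
   apply at a: ¬A⊑¬B; (¬A ⊓ C)⊑¬B; C⊑(¬((¬C ⊔ B)) ⊓ (C ⊔ ¬B))
   open: L(a) ⊇ {C, ¬A, ¬B} — a ∉ (¬B ⊓ A) possible
2. Hence a : (¬B ⊓ A): not entailed.

No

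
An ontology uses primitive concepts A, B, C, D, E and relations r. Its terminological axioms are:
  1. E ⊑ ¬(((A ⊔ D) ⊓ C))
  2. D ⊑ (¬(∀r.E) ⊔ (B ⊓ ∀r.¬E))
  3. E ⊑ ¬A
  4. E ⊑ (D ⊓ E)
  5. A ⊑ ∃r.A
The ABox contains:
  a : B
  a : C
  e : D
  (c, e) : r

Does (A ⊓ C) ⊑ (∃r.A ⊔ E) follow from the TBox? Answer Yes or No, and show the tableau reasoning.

1. (A ⊓ C) ⊑ (∃r.A ⊔ E)  ⇔  ((A ⊓ C) ⊓ (∀r.¬A ⊓ ¬E)) unsat w.r.t. T
   all branches close; clash {A, ¬A} at an ∃-successor
2. Hence (A ⊓ C) ⊑ (∃r.A ⊔ E): entailed.

Yes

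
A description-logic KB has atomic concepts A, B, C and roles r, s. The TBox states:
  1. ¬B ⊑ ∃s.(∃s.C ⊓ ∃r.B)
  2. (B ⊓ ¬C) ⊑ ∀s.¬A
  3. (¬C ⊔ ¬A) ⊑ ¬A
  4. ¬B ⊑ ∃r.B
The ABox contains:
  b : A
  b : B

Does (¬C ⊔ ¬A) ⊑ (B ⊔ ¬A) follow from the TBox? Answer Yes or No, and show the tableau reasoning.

Yes

1. (¬C ⊔ ¬A) ⊑ (B ⊔ ¬A)  ⇔  ((¬C ⊔ ¬A) ⊓ (¬B ⊓ A)) unsat w.r.t. T
   all branches close; clash {A, ¬A} at x₀
2. Hence (¬C ⊔ ¬A) ⊑ (B ⊔ ¬A): entailed.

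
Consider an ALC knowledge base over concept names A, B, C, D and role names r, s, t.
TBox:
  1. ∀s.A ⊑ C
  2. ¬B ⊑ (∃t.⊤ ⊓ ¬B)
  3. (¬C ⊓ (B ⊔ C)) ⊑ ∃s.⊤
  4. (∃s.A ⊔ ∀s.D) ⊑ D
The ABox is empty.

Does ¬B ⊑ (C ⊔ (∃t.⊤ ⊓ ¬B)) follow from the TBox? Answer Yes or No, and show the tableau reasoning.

1. ¬B ⊑ (C ⊔ (∃t.⊤ ⊓ ¬B))  ⇔  (¬B ⊓ (¬C ⊓ (∀t.⊥ ⊔ B))) unsat w.r.t. T
   all branches close; clash {B, ¬B} at x₀
2. Hence ¬B ⊑ (C ⊔ (∃t.⊤ ⊓ ¬B)): entailed.

Yes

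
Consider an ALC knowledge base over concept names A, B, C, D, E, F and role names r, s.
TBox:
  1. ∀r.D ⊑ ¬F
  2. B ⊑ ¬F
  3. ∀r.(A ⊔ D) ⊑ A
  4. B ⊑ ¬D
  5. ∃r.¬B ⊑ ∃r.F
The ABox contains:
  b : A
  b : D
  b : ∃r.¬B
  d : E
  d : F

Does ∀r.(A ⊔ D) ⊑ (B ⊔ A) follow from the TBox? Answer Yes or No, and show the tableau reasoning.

1. ∀r.(A ⊔ D) ⊑ (B ⊔ A)  ⇔  (∀r.(A ⊔ D) ⊓ (¬B ⊓ ¬A)) unsat w.r.t. T
   all branches close; clash {A, ¬A} at x₀
2. Hence ∀r.(A ⊔ D) ⊑ (B ⊔ A): entailed.

Yes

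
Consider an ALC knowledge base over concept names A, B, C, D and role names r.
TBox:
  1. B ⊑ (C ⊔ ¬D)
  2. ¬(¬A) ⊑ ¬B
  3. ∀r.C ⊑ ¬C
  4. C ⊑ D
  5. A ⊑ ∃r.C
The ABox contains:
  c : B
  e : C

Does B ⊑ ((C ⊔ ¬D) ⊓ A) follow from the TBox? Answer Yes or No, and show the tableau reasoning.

1. B ⊑ ((C ⊔ ¬D) ⊓ A)  ⇔  (B ⊓ ((¬C ⊓ D) ⊔ ¬A)) unsat w.r.t. T
   apply at x₀: B⊑(C ⊔ ¬D)
   open: L(x₀) ⊇ {B, ¬A, ¬C, ¬D}
2. Hence B ⊑ ((C ⊔ ¬D) ⊓ A): not entailed.

No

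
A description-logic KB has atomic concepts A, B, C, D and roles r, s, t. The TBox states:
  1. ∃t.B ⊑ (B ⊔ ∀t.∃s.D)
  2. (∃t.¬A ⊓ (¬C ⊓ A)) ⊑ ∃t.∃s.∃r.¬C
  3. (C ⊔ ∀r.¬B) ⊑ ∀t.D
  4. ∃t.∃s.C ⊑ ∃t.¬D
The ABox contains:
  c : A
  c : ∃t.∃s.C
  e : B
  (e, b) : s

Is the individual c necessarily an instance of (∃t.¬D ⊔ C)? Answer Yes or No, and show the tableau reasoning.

1. c : (∃t.¬D ⊔ C)?  L(c) = {A, ∃t.∃s.C} ∪ {(∀t.D ⊓ ¬C)}
   clash {D, ¬D} at an ∃-successor — c ∈ (∃t.¬D ⊔ C)
2. Hence c : (∃t.¬D ⊔ C): entailed.

Yes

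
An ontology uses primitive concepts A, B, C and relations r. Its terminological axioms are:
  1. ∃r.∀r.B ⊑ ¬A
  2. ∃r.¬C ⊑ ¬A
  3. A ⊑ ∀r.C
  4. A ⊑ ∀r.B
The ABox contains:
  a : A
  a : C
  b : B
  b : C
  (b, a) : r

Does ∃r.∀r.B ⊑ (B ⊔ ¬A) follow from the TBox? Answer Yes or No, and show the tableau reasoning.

Yes

1. ∃r.∀r.B ⊑ (B ⊔ ¬A)  ⇔  (∃r.∀r.B ⊓ (¬B ⊓ A)) unsat w.r.t. T
   all branches close; clash {A, ¬A} at x₀
2. Hence ∃r.∀r.B ⊑ (B ⊔ ¬A): entailed.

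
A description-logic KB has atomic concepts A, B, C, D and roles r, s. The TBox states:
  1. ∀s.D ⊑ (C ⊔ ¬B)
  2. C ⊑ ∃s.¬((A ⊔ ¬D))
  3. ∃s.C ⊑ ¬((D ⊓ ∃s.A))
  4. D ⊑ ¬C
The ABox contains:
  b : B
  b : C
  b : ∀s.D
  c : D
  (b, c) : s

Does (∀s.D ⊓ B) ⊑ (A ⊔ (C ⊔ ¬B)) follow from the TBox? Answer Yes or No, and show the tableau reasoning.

1. (∀s.D ⊓ B) ⊑ (A ⊔ (C ⊔ ¬B))  ⇔  ((∀s.D ⊓ B) ⊓ (¬A ⊓ (¬C ⊓ B))) unsat w.r.t. T
   all branches close; clash {B, ¬B} at x₀
2. Hence (∀s.D ⊓ B) ⊑ (A ⊔ (C ⊔ ¬B)): entailed.

Yes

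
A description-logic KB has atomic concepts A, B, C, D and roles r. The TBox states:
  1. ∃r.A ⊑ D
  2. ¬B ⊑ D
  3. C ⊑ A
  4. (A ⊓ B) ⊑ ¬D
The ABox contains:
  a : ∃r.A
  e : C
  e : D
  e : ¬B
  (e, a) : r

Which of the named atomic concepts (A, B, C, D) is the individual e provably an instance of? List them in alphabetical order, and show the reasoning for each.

1. e : A?  L(e) = {C, D, ¬B} ∪ {¬A}
   clash {A, ¬A} at e — e ∈ A
2. e : B?  L(e) = {C, D, ¬B} ∪ {¬B}
   apply at e: C⊑A
   open: L(e) ⊇ {A, C, D, ¬B} — e ∉ B possible
3. e : C?  L(e) = {C, D, ¬B} ∪ {¬C}
   clash {C, ¬C} at e — e ∈ C
4. e : D?  L(e) = {C, D, ¬B} ∪ {¬D}
   clash {D, ¬D} at e — e ∈ D
5. Entailed for e: {A, C, D}

{A, C, D}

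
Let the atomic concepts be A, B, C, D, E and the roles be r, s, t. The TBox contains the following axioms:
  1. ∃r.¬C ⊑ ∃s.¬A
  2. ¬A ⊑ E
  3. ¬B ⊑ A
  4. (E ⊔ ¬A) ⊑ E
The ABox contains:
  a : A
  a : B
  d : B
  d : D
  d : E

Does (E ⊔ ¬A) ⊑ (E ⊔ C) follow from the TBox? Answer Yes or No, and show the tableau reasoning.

Yes

1. (E ⊔ ¬A) ⊑ (E ⊔ C)  ⇔  ((E ⊔ ¬A) ⊓ (¬E ⊓ ¬C)) unsat w.r.t. T
   all branches close; clash {E, ¬E} at x₀
2. Hence (E ⊔ ¬A) ⊑ (E ⊔ C): entailed.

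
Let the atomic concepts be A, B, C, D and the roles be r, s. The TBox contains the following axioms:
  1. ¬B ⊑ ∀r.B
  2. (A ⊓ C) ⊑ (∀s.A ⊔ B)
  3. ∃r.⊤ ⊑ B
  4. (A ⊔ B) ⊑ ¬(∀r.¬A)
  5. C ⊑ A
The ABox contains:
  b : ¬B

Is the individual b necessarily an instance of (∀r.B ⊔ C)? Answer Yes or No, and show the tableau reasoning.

Yes

1. b : (∀r.B ⊔ C)?  L(b) = {¬B} ∪ {(∃r.¬B ⊓ ¬C)}
   clash {B, ¬B} at b — b ∈ (∀r.B ⊔ C)
2. Hence b : (∀r.B ⊔ C): entailed.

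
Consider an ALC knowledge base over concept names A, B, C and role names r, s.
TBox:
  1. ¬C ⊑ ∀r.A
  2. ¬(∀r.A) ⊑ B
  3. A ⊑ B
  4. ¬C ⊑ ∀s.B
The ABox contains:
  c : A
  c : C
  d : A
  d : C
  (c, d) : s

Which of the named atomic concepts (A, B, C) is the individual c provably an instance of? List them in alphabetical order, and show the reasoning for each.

1. c : A?  L(c) = {A, C} ∪ {¬A}
   clash {A, ¬A} at c — c ∈ A
2. c : B?  L(c) = {A, C} ∪ {¬B}
   clash {B, ¬B} at c — c ∈ B
3. c : C?  L(c) = {A, C} ∪ {¬C}
   clash {C, ¬C} at c — c ∈ C
4. Entailed for c: {A, B, C}

{A, B, C}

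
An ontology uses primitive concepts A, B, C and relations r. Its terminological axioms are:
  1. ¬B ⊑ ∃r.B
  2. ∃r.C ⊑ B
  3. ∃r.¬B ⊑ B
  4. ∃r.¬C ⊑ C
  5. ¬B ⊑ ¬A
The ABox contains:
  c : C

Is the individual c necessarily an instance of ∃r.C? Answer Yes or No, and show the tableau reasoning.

1. c : ∃r.C?  L(c) = {C} ∪ {∀r.¬C}
   open: L(c) ⊇ {B, C, ∀r.¬C} — c ∉ ∃r.C possible
2. Hence c : ∃r.C: not entailed.

No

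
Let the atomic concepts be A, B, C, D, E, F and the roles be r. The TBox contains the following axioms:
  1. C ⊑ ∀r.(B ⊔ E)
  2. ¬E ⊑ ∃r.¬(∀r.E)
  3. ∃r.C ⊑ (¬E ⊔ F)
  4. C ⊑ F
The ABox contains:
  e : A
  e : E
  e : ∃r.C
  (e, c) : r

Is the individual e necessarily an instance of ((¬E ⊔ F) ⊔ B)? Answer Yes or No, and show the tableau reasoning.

1. e : ((¬E ⊔ F) ⊔ B)?  L(e) = {A, E, ∃r.C} ∪ {((E ⊓ ¬F) ⊓ ¬B)}
   clash {F, ¬F} at e — e ∈ ((¬E ⊔ F) ⊔ B)
2. Hence e : ((¬E ⊔ F) ⊔ B): entailed.

Yes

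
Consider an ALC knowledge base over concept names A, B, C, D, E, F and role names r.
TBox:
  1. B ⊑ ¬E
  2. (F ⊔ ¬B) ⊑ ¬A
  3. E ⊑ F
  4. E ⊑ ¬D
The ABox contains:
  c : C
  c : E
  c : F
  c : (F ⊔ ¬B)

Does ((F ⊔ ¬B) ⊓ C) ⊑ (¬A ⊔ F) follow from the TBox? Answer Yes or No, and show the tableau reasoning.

Yes

1. ((F ⊔ ¬B) ⊓ C) ⊑ (¬A ⊔ F)  ⇔  (((F ⊔ ¬B) ⊓ C) ⊓ (A ⊓ ¬F)) unsat w.r.t. T
   all branches close; clash {F, ¬F} at x₀
2. Hence ((F ⊔ ¬B) ⊓ C) ⊑ (¬A ⊔ F): entailed.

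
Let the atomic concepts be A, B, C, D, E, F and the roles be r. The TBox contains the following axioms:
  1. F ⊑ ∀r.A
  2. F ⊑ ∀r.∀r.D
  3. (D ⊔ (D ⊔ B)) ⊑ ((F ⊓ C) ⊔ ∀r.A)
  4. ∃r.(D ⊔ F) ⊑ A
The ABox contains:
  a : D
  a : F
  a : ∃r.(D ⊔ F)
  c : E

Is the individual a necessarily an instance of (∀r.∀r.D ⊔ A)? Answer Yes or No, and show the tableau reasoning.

1. a : (∀r.∀r.D ⊔ A)?  L(a) = {D, F, ∃r.(D ⊔ F)} ∪ {(∃r.∃r.¬D ⊓ ¬A)}
   clash {A, ¬A} at a — a ∈ (∀r.∀r.D ⊔ A)
2. Hence a : (∀r.∀r.D ⊔ A): entailed.

Yes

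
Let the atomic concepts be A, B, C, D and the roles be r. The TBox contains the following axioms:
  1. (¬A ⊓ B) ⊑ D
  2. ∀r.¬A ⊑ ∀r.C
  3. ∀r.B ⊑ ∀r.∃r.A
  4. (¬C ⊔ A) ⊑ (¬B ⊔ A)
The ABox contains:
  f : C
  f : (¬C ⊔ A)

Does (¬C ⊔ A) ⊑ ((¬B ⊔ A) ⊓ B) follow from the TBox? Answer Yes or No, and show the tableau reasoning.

1. (¬C ⊔ A) ⊑ ((¬B ⊔ A) ⊓ B)  ⇔  ((¬C ⊔ A) ⊓ ((B ⊓ ¬A) ⊔ ¬B)) unsat w.r.t. T
   apply at x₀: (¬C ⊔ A)⊑(¬B ⊔ A)
   open: L(x₀) ⊇ {A, ¬B, ¬C, ∃r.A, ∃r.¬B} (+ ∃-successors)
2. Hence (¬C ⊔ A) ⊑ ((¬B ⊔ A) ⊓ B): not entailed.

No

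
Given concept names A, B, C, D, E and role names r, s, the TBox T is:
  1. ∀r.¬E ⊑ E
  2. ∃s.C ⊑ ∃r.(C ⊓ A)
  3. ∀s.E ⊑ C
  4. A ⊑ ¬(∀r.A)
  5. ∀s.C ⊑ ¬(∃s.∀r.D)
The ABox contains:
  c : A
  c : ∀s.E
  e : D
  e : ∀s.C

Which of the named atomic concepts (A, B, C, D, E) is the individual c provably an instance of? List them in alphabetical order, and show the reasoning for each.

{A, C}

1. c : A?  L(c) = {A, ∀s.E} ∪ {¬A}
   clash {A, ¬A} at c — c ∈ A
2. c : B?  L(c) = {A, ∀s.E} ∪ {¬B}
   apply at c: ∀s.E⊑C; A⊑¬(∀r.A)
   open: L(c) ⊇ {A, C, ¬B, ∀s.E, ∀s.¬C, …} (+ ∃-successors) — c ∉ B possible
3. c : C?  L(c) = {A, ∀s.E} ∪ {¬C}
   clash {C, ¬C} at c — c ∈ C
4. c : D?  L(c) = {A, ∀s.E} ∪ {¬D}
   apply at c: ∀s.E⊑C; A⊑¬(∀r.A)
   open: L(c) ⊇ {A, C, ¬D, ∀s.E, ∀s.¬C, …} (+ ∃-successors) — c ∉ D possible
5. c : E?  L(c) = {A, ∀s.E} ∪ {¬E}
   apply at c: ∀s.E⊑C; A⊑¬(∀r.A)
   open: L(c) ⊇ {A, C, ¬E, ∀s.E, ∀s.¬C, …} (+ ∃-successors) — c ∉ E possible
6. Entailed for c: {A, C}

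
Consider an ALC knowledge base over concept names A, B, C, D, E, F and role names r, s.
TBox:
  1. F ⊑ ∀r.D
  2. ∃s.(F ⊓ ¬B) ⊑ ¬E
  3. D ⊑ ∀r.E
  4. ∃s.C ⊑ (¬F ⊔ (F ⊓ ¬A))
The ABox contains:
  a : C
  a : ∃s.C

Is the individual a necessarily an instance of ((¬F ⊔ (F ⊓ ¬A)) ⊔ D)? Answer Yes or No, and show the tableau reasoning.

1. a : ((¬F ⊔ (F ⊓ ¬A)) ⊔ D)?  L(a) = {C, ∃s.C} ∪ {((F ⊓ (¬F ⊔ A)) ⊓ ¬D)}
   clash {A, ¬A} at a — a ∈ ((¬F ⊔ (F ⊓ ¬A)) ⊔ D)
2. Hence a : ((¬F ⊔ (F ⊓ ¬A)) ⊔ D): entailed.

Yes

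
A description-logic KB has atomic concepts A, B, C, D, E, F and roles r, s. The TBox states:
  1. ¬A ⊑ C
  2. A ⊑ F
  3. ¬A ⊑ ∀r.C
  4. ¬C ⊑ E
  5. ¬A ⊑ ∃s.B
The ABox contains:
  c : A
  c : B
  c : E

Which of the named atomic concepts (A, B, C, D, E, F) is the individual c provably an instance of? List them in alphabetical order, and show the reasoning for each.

{A, B, E, F}

1. c : A?  L(c) = {A, B, E} ∪ {¬A}
   clash {A, ¬A} at c — c ∈ A
2. c : B?  L(c) = {A, B, E} ∪ {¬B}
   clash {B, ¬B} at c — c ∈ B
3. c : C?  L(c) = {A, B, E} ∪ {¬C}
   apply at c: A⊑F
   open: L(c) ⊇ {A, B, E, F, ¬C} — c ∉ C possible
4. c : D?  L(c) = {A, B, E} ∪ {¬D}
   apply at c: A⊑F
   open: L(c) ⊇ {A, B, E, F, ¬D} — c ∉ D possible
5. c : E?  L(c) = {A, B, E} ∪ {¬E}
   clash {E, ¬E} at c — c ∈ E
6. c : F?  L(c) = {A, B, E} ∪ {¬F}
   clash {F, ¬F} at c — c ∈ F
7. Entailed for c: {A, B, E, F}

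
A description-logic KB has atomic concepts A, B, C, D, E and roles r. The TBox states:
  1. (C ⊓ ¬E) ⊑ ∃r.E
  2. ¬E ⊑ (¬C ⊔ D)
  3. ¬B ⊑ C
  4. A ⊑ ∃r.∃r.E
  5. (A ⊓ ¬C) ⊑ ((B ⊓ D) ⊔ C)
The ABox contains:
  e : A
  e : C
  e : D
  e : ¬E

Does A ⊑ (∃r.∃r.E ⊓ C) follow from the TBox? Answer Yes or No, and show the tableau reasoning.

1. A ⊑ (∃r.∃r.E ⊓ C)  ⇔  (A ⊓ (∀r.∀r.¬E ⊔ ¬C)) unsat w.r.t. T
   apply at x₀: A⊑∃r.∃r.E
   open: L(x₀) ⊇ {A, B, D, E, ¬C, …} (+ ∃-successors)
2. Hence A ⊑ (∃r.∃r.E ⊓ C): not entailed.

No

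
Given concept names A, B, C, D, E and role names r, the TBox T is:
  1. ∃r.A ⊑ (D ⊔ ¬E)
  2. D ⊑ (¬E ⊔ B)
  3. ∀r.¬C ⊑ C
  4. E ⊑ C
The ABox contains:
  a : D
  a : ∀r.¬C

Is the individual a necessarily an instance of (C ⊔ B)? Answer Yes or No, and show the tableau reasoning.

Yes

1. a : (C ⊔ B)?  L(a) = {D, ∀r.¬C} ∪ {(¬C ⊓ ¬B)}
   clash {C, ¬C} at a — a ∈ (C ⊔ B)
2. Hence a : (C ⊔ B): entailed.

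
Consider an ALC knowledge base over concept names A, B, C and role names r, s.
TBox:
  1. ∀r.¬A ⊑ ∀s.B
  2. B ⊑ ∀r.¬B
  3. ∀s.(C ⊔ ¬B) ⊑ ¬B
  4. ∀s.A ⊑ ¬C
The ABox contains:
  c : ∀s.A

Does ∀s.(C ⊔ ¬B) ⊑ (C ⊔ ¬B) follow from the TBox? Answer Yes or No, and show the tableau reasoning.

Yes

1. ∀s.(C ⊔ ¬B) ⊑ (C ⊔ ¬B)  ⇔  (∀s.(C ⊔ ¬B) ⊓ (¬C ⊓ B)) unsat w.r.t. T
   all branches close; clash {B, ¬B} at x₀
2. Hence ∀s.(C ⊔ ¬B) ⊑ (C ⊔ ¬B): entailed.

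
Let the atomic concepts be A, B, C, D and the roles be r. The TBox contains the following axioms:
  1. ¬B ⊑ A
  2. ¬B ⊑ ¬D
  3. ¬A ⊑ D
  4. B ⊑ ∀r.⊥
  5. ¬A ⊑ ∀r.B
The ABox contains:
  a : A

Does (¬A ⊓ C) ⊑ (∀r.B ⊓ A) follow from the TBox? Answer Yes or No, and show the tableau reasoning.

1. (¬A ⊓ C) ⊑ (∀r.B ⊓ A)  ⇔  ((¬A ⊓ C) ⊓ (∃r.¬B ⊔ ¬A)) unsat w.r.t. T
   apply at x₀: ¬A⊑D; ¬A⊑∀r.B
   open: L(x₀) ⊇ {B, C, D, ¬A, ∀r.B, …}
2. Hence (¬A ⊓ C) ⊑ (∀r.B ⊓ A): not entailed.

No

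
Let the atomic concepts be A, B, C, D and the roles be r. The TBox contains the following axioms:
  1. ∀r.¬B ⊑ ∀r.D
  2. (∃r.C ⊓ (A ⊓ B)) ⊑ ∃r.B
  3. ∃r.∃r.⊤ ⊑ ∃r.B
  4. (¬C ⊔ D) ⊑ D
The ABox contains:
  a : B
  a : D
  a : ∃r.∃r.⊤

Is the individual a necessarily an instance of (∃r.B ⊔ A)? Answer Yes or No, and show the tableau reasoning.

Yes

1. a : (∃r.B ⊔ A)?  L(a) = {B, D, ∃r.∃r.⊤} ∪ {(∀r.¬B ⊓ ¬A)}
   clash {B, ¬B} at an ∃-successor — a ∈ (∃r.B ⊔ A)
2. Hence a : (∃r.B ⊔ A): entailed.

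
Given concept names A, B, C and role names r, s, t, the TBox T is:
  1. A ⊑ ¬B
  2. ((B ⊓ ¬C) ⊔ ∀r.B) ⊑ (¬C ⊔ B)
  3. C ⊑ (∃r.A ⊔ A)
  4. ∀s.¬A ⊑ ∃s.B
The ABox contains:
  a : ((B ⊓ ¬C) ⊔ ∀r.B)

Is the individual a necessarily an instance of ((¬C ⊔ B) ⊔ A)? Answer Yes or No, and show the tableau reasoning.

Yes

1. a : ((¬C ⊔ B) ⊔ A)?  L(a) = {((B ⊓ ¬C) ⊔ ∀r.B)} ∪ {((C ⊓ ¬B) ⊓ ¬A)}
   clash {A, ¬A} at a — a ∈ ((¬C ⊔ B) ⊔ A)
2. Hence a : ((¬C ⊔ B) ⊔ A): entailed.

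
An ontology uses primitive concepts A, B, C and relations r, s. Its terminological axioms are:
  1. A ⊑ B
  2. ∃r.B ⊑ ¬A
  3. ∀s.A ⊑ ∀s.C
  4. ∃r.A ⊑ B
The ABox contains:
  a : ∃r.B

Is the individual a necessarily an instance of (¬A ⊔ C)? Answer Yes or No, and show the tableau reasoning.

Yes

1. a : (¬A ⊔ C)?  L(a) = {∃r.B} ∪ {(A ⊓ ¬C)}
   clash {A, ¬A} at a — a ∈ (¬A ⊔ C)
2. Hence a : (¬A ⊔ C): entailed.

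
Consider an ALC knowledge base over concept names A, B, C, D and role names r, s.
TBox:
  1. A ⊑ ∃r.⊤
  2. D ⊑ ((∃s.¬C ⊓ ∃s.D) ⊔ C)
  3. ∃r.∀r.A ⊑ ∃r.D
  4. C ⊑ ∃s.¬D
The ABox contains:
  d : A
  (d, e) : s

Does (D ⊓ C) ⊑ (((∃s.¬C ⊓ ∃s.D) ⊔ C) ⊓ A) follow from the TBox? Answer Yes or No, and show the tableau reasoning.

1. (D ⊓ C) ⊑ (((∃s.¬C ⊓ ∃s.D) ⊔ C) ⊓ A)  ⇔  ((D ⊓ C) ⊓ (((∀s.C ⊔ ∀s.¬D) ⊓ ¬C) ⊔ ¬A)) unsat w.r.t. T
   apply at x₀: D⊑((∃s.¬C ⊓ ∃s.D) ⊔ C); C⊑∃s.¬D
   open: L(x₀) ⊇ {C, D, ¬A, ∀r.∃r.¬A, ∃s.¬D} (+ ∃-successors)
2. Hence (D ⊓ C) ⊑ (((∃s.¬C ⊓ ∃s.D) ⊔ C) ⊓ A): not entailed.

No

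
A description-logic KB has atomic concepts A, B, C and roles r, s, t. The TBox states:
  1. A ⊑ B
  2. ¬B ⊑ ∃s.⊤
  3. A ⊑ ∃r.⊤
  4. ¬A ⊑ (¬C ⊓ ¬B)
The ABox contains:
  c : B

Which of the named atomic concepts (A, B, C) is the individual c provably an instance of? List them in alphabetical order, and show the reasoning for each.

1. c : A?  L(c) = {B} ∪ {¬A}
   clash {B, ¬B} at c — c ∈ A
2. c : B?  L(c) = {B} ∪ {¬B}
   clash {B, ¬B} at c — c ∈ B
3. c : C?  L(c) = {B} ∪ {¬C}
   open: L(c) ⊇ {A, B, ¬C, ∃r.⊤} (+ ∃-successors) — c ∉ C possible
4. Entailed for c: {A, B}

{A, B}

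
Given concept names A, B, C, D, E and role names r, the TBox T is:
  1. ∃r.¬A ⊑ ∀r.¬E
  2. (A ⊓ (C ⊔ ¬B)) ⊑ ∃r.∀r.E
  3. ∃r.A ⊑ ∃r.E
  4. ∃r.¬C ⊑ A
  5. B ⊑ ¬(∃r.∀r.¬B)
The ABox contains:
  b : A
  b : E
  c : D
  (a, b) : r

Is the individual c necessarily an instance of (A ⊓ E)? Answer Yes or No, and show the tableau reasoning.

1. c : (A ⊓ E)?  L(c) = {D} ∪ {(¬A ⊔ ¬E)}
   open: L(c) ⊇ {D, ¬A, ¬B, ∀r.A, ∀r.C, …} — c ∉ (A ⊓ E) possible
2. Hence c : (A ⊓ E): not entailed.

No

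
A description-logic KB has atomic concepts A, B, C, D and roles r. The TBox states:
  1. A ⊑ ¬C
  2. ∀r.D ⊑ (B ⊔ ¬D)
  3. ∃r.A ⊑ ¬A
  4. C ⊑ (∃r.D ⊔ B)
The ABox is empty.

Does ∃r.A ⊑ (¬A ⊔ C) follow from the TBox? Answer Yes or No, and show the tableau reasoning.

1. ∃r.A ⊑ (¬A ⊔ C)  ⇔  (∃r.A ⊓ (A ⊓ ¬C)) unsat w.r.t. T
   all branches close; clash {A, ¬A} at x₀
2. Hence ∃r.A ⊑ (¬A ⊔ C): entailed.

Yes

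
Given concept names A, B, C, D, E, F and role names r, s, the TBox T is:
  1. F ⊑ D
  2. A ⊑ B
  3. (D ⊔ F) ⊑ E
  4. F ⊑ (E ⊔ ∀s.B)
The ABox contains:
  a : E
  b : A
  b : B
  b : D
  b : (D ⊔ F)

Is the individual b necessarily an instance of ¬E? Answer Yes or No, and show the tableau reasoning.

No

1. b : ¬E?  L(b) = {A, B, D, (D ⊔ F)} ∪ {E}
   open: L(b) ⊇ {A, B, D, E, ¬F} — b ∉ ¬E possible
2. Hence b : ¬E: not entailed.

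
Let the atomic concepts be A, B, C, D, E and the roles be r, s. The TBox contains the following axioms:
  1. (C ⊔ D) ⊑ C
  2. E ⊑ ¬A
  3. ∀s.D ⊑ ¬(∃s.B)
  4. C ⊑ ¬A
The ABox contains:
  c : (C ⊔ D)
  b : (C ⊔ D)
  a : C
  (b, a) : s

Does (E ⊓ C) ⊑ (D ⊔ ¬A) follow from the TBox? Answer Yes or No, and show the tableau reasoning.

1. (E ⊓ C) ⊑ (D ⊔ ¬A)  ⇔  ((E ⊓ C) ⊓ (¬D ⊓ A)) unsat w.r.t. T
   all branches close; clash {A, ¬A} at x₀
2. Hence (E ⊓ C) ⊑ (D ⊔ ¬A): entailed.

Yes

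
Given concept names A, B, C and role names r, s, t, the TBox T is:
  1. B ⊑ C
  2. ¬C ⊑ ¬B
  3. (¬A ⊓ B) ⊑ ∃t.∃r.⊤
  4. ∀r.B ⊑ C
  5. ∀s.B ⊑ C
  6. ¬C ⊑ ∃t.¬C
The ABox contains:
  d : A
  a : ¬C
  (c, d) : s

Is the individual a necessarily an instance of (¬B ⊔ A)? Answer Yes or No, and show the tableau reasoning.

1. a : (¬B ⊔ A)?  L(a) = {¬C} ∪ {(B ⊓ ¬A)}
   clash {B, ¬B} at a — a ∈ (¬B ⊔ A)
2. Hence a : (¬B ⊔ A): entailed.

Yes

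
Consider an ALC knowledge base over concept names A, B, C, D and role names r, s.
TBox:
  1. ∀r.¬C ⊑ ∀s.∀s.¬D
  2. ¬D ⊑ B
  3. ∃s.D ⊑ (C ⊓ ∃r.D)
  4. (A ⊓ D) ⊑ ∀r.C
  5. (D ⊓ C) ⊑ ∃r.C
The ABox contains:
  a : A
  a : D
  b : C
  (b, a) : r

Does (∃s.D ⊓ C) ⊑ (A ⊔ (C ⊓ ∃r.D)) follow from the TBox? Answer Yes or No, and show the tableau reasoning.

Yes

1. (∃s.D ⊓ C) ⊑ (A ⊔ (C ⊓ ∃r.D))  ⇔  ((∃s.D ⊓ C) ⊓ (¬A ⊓ (¬C ⊔ ∀r.¬D))) unsat w.r.t. T
   all branches close; clash {D, ¬D} at an ∃-successor
2. Hence (∃s.D ⊓ C) ⊑ (A ⊔ (C ⊓ ∃r.D)): entailed.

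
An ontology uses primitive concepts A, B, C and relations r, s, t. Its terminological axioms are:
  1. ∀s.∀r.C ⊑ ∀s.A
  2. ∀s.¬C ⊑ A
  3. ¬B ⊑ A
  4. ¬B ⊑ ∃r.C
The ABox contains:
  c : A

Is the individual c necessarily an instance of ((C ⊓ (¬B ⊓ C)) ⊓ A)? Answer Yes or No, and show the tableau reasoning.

1. c : ((C ⊓ (¬B ⊓ C)) ⊓ A)?  L(c) = {A} ∪ {((¬C ⊔ (B ⊔ ¬C)) ⊔ ¬A)}
   open: L(c) ⊇ {A, B, ¬C, ∃s.∃r.¬C} (+ ∃-successors) — c ∉ ((C ⊓ (¬B ⊓ C)) ⊓ A) possible
2. Hence c : ((C ⊓ (¬B ⊓ C)) ⊓ A): not entailed.

No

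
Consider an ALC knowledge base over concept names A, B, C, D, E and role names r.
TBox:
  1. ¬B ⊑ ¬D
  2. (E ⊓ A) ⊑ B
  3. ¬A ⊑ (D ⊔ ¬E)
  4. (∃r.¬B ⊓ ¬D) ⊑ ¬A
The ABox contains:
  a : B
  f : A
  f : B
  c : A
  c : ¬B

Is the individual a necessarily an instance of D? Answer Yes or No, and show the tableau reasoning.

1. a : D?  L(a) = {B} ∪ {¬D}
   open: L(a) ⊇ {A, B, ¬D, ∀r.B} — a ∉ D possible
2. Hence a : D: not entailed.

No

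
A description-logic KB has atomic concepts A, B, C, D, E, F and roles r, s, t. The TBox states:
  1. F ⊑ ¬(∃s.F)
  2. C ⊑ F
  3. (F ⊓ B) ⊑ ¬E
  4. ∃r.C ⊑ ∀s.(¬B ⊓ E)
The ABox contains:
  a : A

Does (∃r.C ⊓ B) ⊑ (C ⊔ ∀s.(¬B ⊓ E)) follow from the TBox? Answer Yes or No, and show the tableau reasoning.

1. (∃r.C ⊓ B) ⊑ (C ⊔ ∀s.(¬B ⊓ E))  ⇔  ((∃r.C ⊓ B) ⊓ (¬C ⊓ ∃s.(B ⊔ ¬E))) unsat w.r.t. T
   all branches close; clash {E, ¬E} at an ∃-successor
2. Hence (∃r.C ⊓ B) ⊑ (C ⊔ ∀s.(¬B ⊓ E)): entailed.

Yes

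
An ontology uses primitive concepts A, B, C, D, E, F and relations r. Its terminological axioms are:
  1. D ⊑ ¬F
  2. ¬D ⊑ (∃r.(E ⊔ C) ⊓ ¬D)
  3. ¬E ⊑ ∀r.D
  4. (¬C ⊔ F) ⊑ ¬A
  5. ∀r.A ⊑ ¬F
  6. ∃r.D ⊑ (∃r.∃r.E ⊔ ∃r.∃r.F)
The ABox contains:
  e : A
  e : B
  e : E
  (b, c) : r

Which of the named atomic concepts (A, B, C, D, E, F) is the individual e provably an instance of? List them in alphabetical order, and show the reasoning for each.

1. e : A?  L(e) = {A, B, E} ∪ {¬A}
   clash {A, ¬A} at e — e ∈ A
2. e : B?  L(e) = {A, B, E} ∪ {¬B}
   clash {B, ¬B} at e — e ∈ B
3. e : C?  L(e) = {A, B, E} ∪ {¬C}
   clash {A, ¬A} at e — e ∈ C
4. e : D?  L(e) = {A, B, E} ∪ {¬D}
   apply at e: ¬D⊑(∃r.(E ⊔ C) ⊓ ¬D)
   open: L(e) ⊇ {A, B, C, E, ¬D, …} (+ ∃-successors) — e ∉ D possible
5. e : E?  L(e) = {A, B, E} ∪ {¬E}
   clash {E, ¬E} at e — e ∈ E
6. e : F?  L(e) = {A, B, E} ∪ {¬F}
   open: L(e) ⊇ {A, B, C, D, E, …} — e ∉ F possible
7. Entailed for e: {A, B, C, E}

{A, B, C, E}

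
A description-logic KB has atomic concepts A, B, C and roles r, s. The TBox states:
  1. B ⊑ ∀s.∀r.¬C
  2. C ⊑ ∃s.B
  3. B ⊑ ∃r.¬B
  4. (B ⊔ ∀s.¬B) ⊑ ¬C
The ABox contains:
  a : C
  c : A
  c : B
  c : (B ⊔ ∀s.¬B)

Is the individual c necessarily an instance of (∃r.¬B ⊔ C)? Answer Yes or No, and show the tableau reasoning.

1. c : (∃r.¬B ⊔ C)?  L(c) = {A, B, (B ⊔ ∀s.¬B)} ∪ {(∀r.B ⊓ ¬C)}
   clash {B, ¬B} at an ∃-successor — c ∈ (∃r.¬B ⊔ C)
2. Hence c : (∃r.¬B ⊔ C): entailed.

Yes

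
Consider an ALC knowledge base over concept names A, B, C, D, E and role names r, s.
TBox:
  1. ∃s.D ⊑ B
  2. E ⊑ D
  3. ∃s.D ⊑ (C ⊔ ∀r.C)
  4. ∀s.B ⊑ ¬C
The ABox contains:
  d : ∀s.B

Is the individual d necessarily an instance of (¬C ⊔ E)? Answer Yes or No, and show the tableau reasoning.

1. d : (¬C ⊔ E)?  L(d) = {∀s.B} ∪ {(C ⊓ ¬E)}
   clash {C, ¬C} at d — d ∈ (¬C ⊔ E)
2. Hence d : (¬C ⊔ E): entailed.

Yes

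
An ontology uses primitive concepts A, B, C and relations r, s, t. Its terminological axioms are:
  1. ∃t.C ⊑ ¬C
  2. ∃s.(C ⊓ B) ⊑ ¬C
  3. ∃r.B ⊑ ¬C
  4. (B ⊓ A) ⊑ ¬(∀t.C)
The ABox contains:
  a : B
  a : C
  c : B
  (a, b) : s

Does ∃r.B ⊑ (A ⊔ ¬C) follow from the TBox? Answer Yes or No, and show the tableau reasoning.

Yes

1. ∃r.B ⊑ (A ⊔ ¬C)  ⇔  (∃r.B ⊓ (¬A ⊓ C)) unsat w.r.t. T
   all branches close; clash {C, ¬C} at x₀
2. Hence ∃r.B ⊑ (A ⊔ ¬C): entailed.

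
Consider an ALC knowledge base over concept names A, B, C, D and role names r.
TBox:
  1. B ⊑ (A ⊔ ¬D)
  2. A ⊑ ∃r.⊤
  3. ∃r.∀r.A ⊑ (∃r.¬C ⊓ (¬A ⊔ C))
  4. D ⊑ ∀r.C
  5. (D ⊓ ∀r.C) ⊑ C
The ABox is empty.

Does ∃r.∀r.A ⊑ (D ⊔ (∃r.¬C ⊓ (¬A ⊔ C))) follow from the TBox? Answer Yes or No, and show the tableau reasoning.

1. ∃r.∀r.A ⊑ (D ⊔ (∃r.¬C ⊓ (¬A ⊔ C)))  ⇔  (∃r.∀r.A ⊓ (¬D ⊓ (∀r.C ⊔ (A ⊓ ¬C)))) unsat w.r.t. T
   all branches close; clash {C, ¬C} at x₀
2. Hence ∃r.∀r.A ⊑ (D ⊔ (∃r.¬C ⊓ (¬A ⊔ C))): entailed.

Yes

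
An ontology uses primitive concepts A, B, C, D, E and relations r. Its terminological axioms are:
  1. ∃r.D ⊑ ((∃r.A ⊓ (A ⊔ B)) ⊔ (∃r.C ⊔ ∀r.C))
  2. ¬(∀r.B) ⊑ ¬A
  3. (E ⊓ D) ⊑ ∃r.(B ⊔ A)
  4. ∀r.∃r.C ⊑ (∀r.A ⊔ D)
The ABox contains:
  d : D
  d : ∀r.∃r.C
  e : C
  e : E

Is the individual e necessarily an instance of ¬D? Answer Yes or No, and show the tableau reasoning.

1. e : ¬D?  L(e) = {C, E} ∪ {D}
   open: L(e) ⊇ {C, D, E, ∀r.B, ∀r.¬D, …} (+ ∃-successors) — e ∉ ¬D possible
2. Hence e : ¬D: not entailed.

No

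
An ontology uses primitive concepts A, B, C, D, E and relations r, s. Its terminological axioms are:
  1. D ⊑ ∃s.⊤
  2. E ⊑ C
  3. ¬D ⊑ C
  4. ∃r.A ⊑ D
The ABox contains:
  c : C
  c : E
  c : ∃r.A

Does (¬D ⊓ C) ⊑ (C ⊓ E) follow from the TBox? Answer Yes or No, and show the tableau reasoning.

No

1. (¬D ⊓ C) ⊑ (C ⊓ E)  ⇔  ((¬D ⊓ C) ⊓ (¬C ⊔ ¬E)) unsat w.r.t. T
   open: L(x₀) ⊇ {C, ¬D, ¬E, ∀r.¬A}
2. Hence (¬D ⊓ C) ⊑ (C ⊓ E): not entailed.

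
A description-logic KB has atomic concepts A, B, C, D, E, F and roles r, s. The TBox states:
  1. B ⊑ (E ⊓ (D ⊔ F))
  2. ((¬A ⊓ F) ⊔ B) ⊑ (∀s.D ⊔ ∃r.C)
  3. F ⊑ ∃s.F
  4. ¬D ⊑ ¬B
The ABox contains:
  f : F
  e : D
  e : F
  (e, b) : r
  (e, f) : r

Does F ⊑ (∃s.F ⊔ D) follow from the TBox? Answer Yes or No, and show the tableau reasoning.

Yes

1. F ⊑ (∃s.F ⊔ D)  ⇔  (F ⊓ (∀s.¬F ⊓ ¬D)) unsat w.r.t. T
   all branches close; clash {F, ¬F} at an ∃-successor
2. Hence F ⊑ (∃s.F ⊔ D): entailed.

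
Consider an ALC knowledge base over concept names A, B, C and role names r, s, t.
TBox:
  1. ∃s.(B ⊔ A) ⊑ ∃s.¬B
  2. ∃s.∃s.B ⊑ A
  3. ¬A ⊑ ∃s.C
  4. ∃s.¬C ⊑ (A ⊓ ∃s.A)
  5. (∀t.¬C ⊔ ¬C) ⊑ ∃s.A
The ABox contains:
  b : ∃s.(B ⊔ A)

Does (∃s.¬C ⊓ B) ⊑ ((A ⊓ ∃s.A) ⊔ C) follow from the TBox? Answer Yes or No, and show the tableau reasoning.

1. (∃s.¬C ⊓ B) ⊑ ((A ⊓ ∃s.A) ⊔ C)  ⇔  ((∃s.¬C ⊓ B) ⊓ ((¬A ⊔ ∀s.¬A) ⊓ ¬C)) unsat w.r.t. T
   all branches close; clash {A, ¬A} at an ∃-successor
2. Hence (∃s.¬C ⊓ B) ⊑ ((A ⊓ ∃s.A) ⊔ C): entailed.

Yes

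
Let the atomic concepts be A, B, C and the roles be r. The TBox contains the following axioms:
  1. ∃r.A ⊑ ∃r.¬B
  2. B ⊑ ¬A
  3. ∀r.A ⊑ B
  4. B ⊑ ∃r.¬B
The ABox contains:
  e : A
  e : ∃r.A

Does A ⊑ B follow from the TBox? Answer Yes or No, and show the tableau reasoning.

No

1. A ⊑ B  ⇔  (A ⊓ ¬B) unsat w.r.t. T
   open: L(x₀) ⊇ {A, ¬B, ∀r.¬A, ∃r.¬A} (+ ∃-successors)
2. Hence A ⊑ B: not entailed.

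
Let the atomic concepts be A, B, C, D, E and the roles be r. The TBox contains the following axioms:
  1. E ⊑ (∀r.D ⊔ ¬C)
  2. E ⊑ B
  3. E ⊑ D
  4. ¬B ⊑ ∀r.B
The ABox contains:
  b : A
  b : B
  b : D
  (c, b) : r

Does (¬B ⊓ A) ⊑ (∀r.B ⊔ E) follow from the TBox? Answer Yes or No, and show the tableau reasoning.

1. (¬B ⊓ A) ⊑ (∀r.B ⊔ E)  ⇔  ((¬B ⊓ A) ⊓ (∃r.¬B ⊓ ¬E)) unsat w.r.t. T
   all branches close; clash {B, ¬B} at an ∃-successor
2. Hence (¬B ⊓ A) ⊑ (∀r.B ⊔ E): entailed.

Yes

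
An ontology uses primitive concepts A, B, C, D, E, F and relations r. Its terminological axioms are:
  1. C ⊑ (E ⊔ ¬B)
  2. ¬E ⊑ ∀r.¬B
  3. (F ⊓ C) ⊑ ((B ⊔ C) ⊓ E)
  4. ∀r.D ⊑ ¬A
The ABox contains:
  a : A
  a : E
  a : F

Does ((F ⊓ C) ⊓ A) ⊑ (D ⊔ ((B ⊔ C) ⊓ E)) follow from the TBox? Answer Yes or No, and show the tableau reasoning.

1. ((F ⊓ C) ⊓ A) ⊑ (D ⊔ ((B ⊔ C) ⊓ E))  ⇔  (((F ⊓ C) ⊓ A) ⊓ (¬D ⊓ ((¬B ⊓ ¬C) ⊔ ¬E))) unsat w.r.t. T
   all branches close; clash {E, ¬E} at x₀
2. Hence ((F ⊓ C) ⊓ A) ⊑ (D ⊔ ((B ⊔ C) ⊓ E)): entailed.

Yes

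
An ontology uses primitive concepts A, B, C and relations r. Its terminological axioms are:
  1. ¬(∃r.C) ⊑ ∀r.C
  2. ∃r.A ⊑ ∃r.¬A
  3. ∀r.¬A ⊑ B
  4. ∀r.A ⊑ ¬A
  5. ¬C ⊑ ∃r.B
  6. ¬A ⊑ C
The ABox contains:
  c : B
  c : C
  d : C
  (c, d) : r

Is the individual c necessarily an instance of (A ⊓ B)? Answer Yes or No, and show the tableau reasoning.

1. c : (A ⊓ B)?  L(c) = {B, C} ∪ {(¬A ⊔ ¬B)}
   open: L(c) ⊇ {B, C, ¬A, ∀r.¬A, ∃r.C} (+ ∃-successors) — c ∉ (A ⊓ B) possible
2. Hence c : (A ⊓ B): not entailed.

No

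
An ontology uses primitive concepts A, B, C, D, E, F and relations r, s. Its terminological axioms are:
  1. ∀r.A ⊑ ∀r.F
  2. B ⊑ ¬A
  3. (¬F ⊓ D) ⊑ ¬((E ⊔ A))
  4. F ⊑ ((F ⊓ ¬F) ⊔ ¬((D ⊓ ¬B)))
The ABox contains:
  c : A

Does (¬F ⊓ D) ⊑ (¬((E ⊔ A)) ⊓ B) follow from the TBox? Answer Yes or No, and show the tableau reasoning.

1. (¬F ⊓ D) ⊑ (¬((E ⊔ A)) ⊓ B)  ⇔  ((¬F ⊓ D) ⊓ ((E ⊔ A) ⊔ ¬B)) unsat w.r.t. T
   apply at x₀: (¬F ⊓ D)⊑¬((E ⊔ A))
   open: L(x₀) ⊇ {D, ¬A, ¬B, ¬E, ¬F, …} (+ ∃-successors)
2. Hence (¬F ⊓ D) ⊑ (¬((E ⊔ A)) ⊓ B): not entailed.

No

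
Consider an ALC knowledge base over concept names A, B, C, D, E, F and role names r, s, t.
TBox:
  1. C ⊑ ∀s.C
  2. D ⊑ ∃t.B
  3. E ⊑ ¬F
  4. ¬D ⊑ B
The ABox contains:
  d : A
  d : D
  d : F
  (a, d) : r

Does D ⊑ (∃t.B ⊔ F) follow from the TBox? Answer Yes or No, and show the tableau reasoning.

1. D ⊑ (∃t.B ⊔ F)  ⇔  (D ⊓ (∀t.¬B ⊓ ¬F)) unsat w.r.t. T
   all branches close; clash {B, ¬B} at an ∃-successor
2. Hence D ⊑ (∃t.B ⊔ F): entailed.

Yes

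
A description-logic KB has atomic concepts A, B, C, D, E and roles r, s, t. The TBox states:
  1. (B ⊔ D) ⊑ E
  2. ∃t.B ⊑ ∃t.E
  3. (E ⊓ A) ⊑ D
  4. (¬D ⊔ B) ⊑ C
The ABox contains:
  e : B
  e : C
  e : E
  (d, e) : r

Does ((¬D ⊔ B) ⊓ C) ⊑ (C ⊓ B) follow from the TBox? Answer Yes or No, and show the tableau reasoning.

No

1. ((¬D ⊔ B) ⊓ C) ⊑ (C ⊓ B)  ⇔  (((¬D ⊔ B) ⊓ C) ⊓ (¬C ⊔ ¬B)) unsat w.r.t. T
   open: L(x₀) ⊇ {C, ¬B, ¬D, ¬E, ∀t.¬B}
2. Hence ((¬D ⊔ B) ⊓ C) ⊑ (C ⊓ B): not entailed.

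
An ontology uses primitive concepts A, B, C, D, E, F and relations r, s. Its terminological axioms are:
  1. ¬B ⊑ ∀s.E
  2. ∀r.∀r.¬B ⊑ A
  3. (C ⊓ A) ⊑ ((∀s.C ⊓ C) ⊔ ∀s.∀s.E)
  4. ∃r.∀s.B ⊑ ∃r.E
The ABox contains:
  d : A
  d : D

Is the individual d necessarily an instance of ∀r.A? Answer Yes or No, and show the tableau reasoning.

1. d : ∀r.A?  L(d) = {A, D} ∪ {∃r.¬A}
   open: L(d) ⊇ {A, B, D, ¬C, ∀r.∃s.¬B, …} (+ ∃-successors) — d ∉ ∀r.A possible
2. Hence d : ∀r.A: not entailed.

No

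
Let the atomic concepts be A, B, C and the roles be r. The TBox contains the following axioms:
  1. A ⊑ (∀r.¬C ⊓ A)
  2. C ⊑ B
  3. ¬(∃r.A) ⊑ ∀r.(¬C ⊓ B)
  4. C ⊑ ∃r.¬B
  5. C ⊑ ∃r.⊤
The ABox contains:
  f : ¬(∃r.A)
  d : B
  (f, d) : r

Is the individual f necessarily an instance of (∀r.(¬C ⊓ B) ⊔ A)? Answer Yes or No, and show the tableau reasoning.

Yes

1. f : (∀r.(¬C ⊓ B) ⊔ A)?  L(f) = {¬(∃r.A)} ∪ {(∃r.(C ⊔ ¬B) ⊓ ¬A)}
   clash {B, ¬B} at an ∃-successor — f ∈ (∀r.(¬C ⊓ B) ⊔ A)
2. Hence f : (∀r.(¬C ⊓ B) ⊔ A): entailed.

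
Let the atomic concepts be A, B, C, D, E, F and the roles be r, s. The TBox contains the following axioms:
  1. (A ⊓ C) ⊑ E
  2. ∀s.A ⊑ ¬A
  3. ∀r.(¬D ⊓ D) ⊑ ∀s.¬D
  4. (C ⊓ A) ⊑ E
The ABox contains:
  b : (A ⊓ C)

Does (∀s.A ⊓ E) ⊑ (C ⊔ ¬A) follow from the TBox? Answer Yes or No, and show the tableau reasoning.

1. (∀s.A ⊓ E) ⊑ (C ⊔ ¬A)  ⇔  ((∀s.A ⊓ E) ⊓ (¬C ⊓ A)) unsat w.r.t. T
   all branches close; clash {A, ¬A} at x₀
2. Hence (∀s.A ⊓ E) ⊑ (C ⊔ ¬A): entailed.

Yes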